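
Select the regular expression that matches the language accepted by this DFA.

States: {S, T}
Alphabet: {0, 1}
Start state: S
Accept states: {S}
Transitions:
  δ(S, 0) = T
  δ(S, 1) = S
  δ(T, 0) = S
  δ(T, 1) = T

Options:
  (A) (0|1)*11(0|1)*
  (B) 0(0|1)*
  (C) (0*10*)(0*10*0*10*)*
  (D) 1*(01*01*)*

Check each option against the DFA on short strings; one disagreement eliminates an option:
  (A) (0|1)*11(0|1)*: on ε the DFA stays in S and accepts (S ∈ Accept), but the regex does not match it → eliminate
  (B) 0(0|1)*: on ε the DFA stays in S and accepts (S ∈ Accept), but the regex does not match it → eliminate
  (C) (0*10*)(0*10*0*10*)*: on ε the DFA stays in S and accepts (S ∈ Accept), but the regex does not match it → eliminate
  (D) 1*(01*01*)*: agrees with the DFA on every string of length ≤ 6
Only (D) is consistent with the DFA.
(D) 1*(01*01*)*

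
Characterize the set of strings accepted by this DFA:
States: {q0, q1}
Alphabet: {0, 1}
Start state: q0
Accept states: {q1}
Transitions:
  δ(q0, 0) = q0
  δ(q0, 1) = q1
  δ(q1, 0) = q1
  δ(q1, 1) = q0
Testing a few strings:
  '1' → accept
  '00' → reject
  '001' → accept
  '01' → accept
State roles: q0=even number of 1's so far; q1=odd number of 1's so far
All binary strings with an odd number of 1's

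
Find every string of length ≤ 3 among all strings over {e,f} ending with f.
f, ef, ff, eef, eff, fef, fff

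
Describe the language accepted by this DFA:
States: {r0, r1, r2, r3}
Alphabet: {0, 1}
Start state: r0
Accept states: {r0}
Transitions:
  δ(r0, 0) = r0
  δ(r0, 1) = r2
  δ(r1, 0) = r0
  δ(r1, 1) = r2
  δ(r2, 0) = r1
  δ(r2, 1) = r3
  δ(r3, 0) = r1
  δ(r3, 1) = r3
Testing a few strings:
  '01' → reject
  '0001' → reject
  '1' → reject
  '0' → accept
State roles: r0=value ≡ 0 (mod 4); r1=value ≡ 2 (mod 4); r2=value ≡ 1 (mod 4); r3=value ≡ 3 (mod 4)
All binary strings representing a multiple of 4 (read in base 2; leading zeros allowed and ε counts as 0)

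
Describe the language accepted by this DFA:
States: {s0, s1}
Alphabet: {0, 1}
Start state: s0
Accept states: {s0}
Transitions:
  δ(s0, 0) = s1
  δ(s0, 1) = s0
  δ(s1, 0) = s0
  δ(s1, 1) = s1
Testing a few strings:
  '0' → reject
  '00' → accept
  '01' → reject
  '11' → accept
State roles: s0=even number of 0's so far; s1=odd number of 0's so far
All binary strings with an even number of 0's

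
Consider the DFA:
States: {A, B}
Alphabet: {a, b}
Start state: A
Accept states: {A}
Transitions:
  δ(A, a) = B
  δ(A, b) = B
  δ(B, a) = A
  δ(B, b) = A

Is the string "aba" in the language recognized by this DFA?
Processing string "aba":
  A --a--> B
  B --b--> A
  A --a--> B
Final state: B
Accept states: {A}
No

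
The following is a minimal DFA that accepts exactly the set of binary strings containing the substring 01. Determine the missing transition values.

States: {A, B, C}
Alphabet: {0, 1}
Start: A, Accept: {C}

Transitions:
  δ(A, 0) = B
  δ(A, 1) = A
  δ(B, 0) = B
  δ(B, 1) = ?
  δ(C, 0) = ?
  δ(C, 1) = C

From the language and accept set, identify what each state tracks — A: no 0 seen yet; B: seen a 0, waiting for 1; C: substring 01 seen.
Each missing δ(q, a) is the state matching the new tracked value after reading a.
δ(B, 1) = C; δ(C, 0) = C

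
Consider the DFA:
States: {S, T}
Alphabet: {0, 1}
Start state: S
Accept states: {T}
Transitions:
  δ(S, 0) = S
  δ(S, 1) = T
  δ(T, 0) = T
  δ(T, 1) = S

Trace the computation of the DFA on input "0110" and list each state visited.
read '0': S → S
  read '1': S → T
  read '1': T → S
  read '0': S → S
S -> S -> T -> S -> S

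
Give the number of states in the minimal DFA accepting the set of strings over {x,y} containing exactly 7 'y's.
By Myhill–Nerode, count the distinguishable equivalence classes: 9 classes — having seen 0, 1, …, 7, or >7 copies of 'y'; the count-7 class is the only accepting one and >7 is dead.
9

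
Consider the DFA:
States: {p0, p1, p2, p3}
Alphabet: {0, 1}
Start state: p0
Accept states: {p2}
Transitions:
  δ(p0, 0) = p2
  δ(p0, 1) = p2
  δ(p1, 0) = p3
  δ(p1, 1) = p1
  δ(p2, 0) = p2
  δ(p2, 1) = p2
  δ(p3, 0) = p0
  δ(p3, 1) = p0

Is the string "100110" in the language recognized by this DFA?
Processing string "100110":
  p0 --1--> p2
  p2 --0--> p2
  p2 --0--> p2
  p2 --1--> p2
  p2 --1--> p2
  p2 --0--> p2
Final state: p2
Accept states: {p2}
Yes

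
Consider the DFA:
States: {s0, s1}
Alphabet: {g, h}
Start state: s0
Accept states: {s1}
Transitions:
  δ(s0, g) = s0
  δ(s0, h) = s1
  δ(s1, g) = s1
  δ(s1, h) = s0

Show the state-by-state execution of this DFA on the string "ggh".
read 'g': s0 → s0
  read 'g': s0 → s0
  read 'h': s0 → s1
s0 -> s0 -> s0 -> s1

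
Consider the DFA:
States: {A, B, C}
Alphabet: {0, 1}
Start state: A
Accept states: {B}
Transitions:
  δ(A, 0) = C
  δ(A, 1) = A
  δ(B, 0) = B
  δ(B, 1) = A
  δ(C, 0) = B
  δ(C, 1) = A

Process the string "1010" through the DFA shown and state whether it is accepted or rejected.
Processing string "1010":
  A --1--> A
  A --0--> C
  C --1--> A
  A --0--> C
Final state: C
Accept states: {B}
No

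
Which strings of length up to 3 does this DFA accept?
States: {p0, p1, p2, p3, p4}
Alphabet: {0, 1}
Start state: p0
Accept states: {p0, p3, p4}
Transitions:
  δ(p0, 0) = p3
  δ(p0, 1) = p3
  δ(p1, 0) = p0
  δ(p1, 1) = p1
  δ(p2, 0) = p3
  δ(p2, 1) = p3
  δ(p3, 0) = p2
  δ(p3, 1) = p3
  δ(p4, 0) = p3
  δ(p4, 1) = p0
ε, 0, 1, 01, 11, 000, 001, 011, 100, 101, 111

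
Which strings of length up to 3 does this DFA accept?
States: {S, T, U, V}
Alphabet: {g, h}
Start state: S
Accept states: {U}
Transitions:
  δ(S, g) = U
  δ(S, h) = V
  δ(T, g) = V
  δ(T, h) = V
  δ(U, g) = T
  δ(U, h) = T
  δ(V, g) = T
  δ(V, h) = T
g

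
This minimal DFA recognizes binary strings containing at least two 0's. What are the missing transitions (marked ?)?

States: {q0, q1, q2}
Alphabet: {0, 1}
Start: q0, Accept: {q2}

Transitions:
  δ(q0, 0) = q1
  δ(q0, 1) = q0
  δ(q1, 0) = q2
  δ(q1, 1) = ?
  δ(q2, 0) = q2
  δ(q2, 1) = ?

From the language and accept set, identify what each state tracks — q0: zero 0's seen; q1: one 0 seen; q2: ≥ two 0's seen.
Each missing δ(q, a) is the state matching the new tracked value after reading a.
δ(q1, 1) = q1; δ(q2, 1) = q2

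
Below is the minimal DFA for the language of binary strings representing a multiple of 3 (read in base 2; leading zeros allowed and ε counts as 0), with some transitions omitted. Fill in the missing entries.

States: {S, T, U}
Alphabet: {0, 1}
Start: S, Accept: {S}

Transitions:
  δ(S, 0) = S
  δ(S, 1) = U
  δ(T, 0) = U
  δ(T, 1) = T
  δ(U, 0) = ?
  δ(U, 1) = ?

From the language and accept set, identify what each state tracks — S: value ≡ 0 (mod 3); T: value ≡ 2 (mod 3); U: value ≡ 1 (mod 3).
Each missing δ(q, a) is the state matching the new tracked value after reading a.
δ(U, 0) = T; δ(U, 1) = S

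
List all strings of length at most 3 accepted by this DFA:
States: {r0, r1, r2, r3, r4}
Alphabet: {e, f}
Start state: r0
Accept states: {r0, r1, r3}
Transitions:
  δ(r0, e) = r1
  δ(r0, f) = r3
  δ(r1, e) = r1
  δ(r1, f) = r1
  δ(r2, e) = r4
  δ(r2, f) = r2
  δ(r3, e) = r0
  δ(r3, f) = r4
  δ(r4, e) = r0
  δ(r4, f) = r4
ε, e, f, ee, ef, fe, eee, eef, efe, eff, fee, fef, ffe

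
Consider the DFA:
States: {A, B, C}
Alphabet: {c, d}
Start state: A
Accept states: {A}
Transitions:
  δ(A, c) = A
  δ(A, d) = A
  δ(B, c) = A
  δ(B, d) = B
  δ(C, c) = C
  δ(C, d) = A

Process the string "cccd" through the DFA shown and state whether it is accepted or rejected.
Processing string "cccd":
  A --c--> A
  A --c--> A
  A --c--> A
  A --d--> A
Final state: A
Accept states: {A}
Yes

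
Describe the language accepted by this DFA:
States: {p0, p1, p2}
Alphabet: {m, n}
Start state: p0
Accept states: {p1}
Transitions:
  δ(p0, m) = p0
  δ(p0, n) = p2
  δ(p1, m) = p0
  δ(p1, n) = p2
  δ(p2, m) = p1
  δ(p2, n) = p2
Testing a few strings:
  'nnnn' → reject
  'nm' → accept
  'mnn' → reject
  'm' → reject
State roles: p0=no suffix match; p1=suffix is nm; p2=one trailing n
All strings over {m,n} ending with nm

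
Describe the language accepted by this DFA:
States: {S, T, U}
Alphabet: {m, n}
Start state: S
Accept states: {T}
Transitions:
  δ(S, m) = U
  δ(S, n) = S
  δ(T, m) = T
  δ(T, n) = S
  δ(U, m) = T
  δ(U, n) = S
Testing a few strings:
  'mm' → accept
  'nmn' → reject
  'nm' → reject
  'nmm' → accept
State roles: S=last symbol not m; T=two trailing m's; U=one trailing m
All strings over {m,n} ending with mm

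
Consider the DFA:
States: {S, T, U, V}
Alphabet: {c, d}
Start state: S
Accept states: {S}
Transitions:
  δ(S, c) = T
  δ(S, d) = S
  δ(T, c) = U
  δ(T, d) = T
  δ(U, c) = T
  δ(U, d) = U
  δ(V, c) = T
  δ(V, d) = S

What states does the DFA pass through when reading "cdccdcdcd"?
read 'c': S → T
  read 'd': T → T
  read 'c': T → U
  read 'c': U → T
  read 'd': T → T
  read 'c': T → U
  read 'd': U → U
  read 'c': U → T
  read 'd': T → T
S -> T -> T -> U -> T -> T -> U -> U -> T -> T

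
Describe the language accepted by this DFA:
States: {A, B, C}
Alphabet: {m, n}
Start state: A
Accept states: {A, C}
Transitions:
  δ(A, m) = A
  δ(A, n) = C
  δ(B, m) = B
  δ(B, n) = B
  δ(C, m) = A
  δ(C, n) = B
Testing a few strings:
  'n' → accept
  'nn' → reject
  'm' → accept
  'nmn' → accept
State roles: A=last symbol not n (ok); B=saw nn (dead); C=last symbol n (ok)
All strings over {m,n} with no two consecutive n's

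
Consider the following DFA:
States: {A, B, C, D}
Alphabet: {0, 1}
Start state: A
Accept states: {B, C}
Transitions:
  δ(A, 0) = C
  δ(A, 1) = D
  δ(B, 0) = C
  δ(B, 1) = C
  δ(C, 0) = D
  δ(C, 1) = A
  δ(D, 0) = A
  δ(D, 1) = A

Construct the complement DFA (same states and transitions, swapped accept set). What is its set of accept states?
Complement accept states = All states \ Original accept states
= {A, B, C, D} \ {B, C}
{A, D}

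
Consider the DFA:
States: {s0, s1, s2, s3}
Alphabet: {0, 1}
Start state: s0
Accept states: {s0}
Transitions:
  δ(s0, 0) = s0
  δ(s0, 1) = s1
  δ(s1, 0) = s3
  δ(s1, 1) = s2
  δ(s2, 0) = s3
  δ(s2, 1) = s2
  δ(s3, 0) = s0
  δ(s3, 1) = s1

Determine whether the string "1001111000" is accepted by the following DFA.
Processing string "1001111000":
  s0 --1--> s1
  s1 --0--> s3
  s3 --0--> s0
  s0 --1--> s1
  s1 --1--> s2
  s2 --1--> s2
  s2 --1--> s2
  s2 --0--> s3
  s3 --0--> s0
  s0 --0--> s0
Final state: s0
Accept states: {s0}
Yes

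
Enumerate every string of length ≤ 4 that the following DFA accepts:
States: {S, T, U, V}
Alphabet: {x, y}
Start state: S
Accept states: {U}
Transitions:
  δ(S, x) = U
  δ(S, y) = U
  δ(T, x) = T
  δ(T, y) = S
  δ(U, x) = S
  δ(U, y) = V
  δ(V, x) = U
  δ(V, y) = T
x, y, xxx, xxy, xyx, yxx, yxy, yyx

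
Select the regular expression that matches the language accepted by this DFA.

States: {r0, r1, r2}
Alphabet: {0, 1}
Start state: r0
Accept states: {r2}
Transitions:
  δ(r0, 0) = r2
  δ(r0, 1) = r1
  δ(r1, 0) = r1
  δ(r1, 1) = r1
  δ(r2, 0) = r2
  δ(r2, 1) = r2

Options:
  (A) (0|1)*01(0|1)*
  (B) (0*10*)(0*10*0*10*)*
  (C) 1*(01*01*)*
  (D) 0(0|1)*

Check each option against the DFA on short strings; one disagreement eliminates an option:
  (A) (0|1)*01(0|1)*: on '0' the DFA goes r0 → r2 and accepts (r2 ∈ Accept), but the regex does not match it → eliminate
  (B) (0*10*)(0*10*0*10*)*: on '0' the DFA goes r0 → r2 and accepts (r2 ∈ Accept), but the regex does not match it → eliminate
  (C) 1*(01*01*)*: on ε the DFA stays in r0 and rejects (r0 ∉ Accept), but the regex matches it → eliminate
  (D) 0(0|1)*: agrees with the DFA on every string of length ≤ 6
Only (D) is consistent with the DFA.
(D) 0(0|1)*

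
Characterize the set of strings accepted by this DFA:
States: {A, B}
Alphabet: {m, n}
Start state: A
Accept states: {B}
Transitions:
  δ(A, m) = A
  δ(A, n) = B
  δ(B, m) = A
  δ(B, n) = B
Testing a few strings:
  'nmn' → accept
  'mm' → reject
  'nm' → reject
  'nnn' → accept
State roles: A=last symbol not n; B=last symbol is n
All strings over {m,n} ending with n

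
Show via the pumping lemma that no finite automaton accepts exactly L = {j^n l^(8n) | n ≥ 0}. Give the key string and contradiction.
Assume L is regular with pumping length p. Idea: pumping the j-block breaks the 1:8 ratio.
Choose s = j^p l^(8p) (length 9p ≥ p). By the pumping lemma, s = xyz with |xy| ≤ p, |y| > 0, so y = j^k with k ≥ 1. Then xy²z = j^(p+k) l^(8p). For this to be in L we would need 8p = 8(p+k), i.e. 8k = 0, contradicting k ≥ 1. So xy²z ∉ L.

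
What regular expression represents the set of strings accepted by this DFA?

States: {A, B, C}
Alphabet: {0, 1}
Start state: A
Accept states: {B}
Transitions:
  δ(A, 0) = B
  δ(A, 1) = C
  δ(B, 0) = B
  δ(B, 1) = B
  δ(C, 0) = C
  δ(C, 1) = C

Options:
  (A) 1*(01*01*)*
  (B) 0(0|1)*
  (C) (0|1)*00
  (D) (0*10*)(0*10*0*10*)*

Check each option against the DFA on short strings; one disagreement eliminates an option:
  (A) 1*(01*01*)*: on ε the DFA stays in A and rejects (A ∉ Accept), but the regex matches it → eliminate
  (B) 0(0|1)*: agrees with the DFA on every string of length ≤ 6
  (C) (0|1)*00: on '0' the DFA goes A → B and accepts (B ∈ Accept), but the regex does not match it → eliminate
  (D) (0*10*)(0*10*0*10*)*: on '0' the DFA goes A → B and accepts (B ∈ Accept), but the regex does not match it → eliminate
Only (B) is consistent with the DFA.
(B) 0(0|1)*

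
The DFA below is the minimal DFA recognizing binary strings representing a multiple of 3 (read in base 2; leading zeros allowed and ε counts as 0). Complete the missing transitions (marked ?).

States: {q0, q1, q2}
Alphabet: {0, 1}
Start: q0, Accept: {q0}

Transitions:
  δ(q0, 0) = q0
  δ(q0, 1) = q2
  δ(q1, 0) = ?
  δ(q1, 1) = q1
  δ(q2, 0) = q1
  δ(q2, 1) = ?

From the language and accept set, identify what each state tracks — q0: value ≡ 0 (mod 3); q1: value ≡ 2 (mod 3); q2: value ≡ 1 (mod 3).
Each missing δ(q, a) is the state matching the new tracked value after reading a.
δ(q1, 0) = q2; δ(q2, 1) = q0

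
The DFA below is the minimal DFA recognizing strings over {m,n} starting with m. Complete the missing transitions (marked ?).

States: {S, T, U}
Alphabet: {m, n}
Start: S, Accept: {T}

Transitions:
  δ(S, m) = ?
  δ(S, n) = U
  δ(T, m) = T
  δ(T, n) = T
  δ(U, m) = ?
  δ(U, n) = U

From the language and accept set, identify what each state tracks — S: no input read; T: started with m; U: started with n (dead).
Each missing δ(q, a) is the state matching the new tracked value after reading a.
δ(S, m) = T; δ(U, m) = U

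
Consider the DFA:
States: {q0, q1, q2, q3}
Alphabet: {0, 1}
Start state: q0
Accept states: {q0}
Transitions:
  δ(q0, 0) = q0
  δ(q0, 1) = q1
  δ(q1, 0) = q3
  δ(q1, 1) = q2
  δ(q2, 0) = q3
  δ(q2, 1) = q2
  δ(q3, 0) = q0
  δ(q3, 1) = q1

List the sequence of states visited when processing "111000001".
read '1': q0 → q1
  read '1': q1 → q2
  read '1': q2 → q2
  read '0': q2 → q3
  read '0': q3 → q0
  read '0': q0 → q0
  read '0': q0 → q0
  read '0': q0 → q0
  read '1': q0 → q1
q0 -> q1 -> q2 -> q2 -> q3 -> q0 -> q0 -> q0 -> q0 -> q1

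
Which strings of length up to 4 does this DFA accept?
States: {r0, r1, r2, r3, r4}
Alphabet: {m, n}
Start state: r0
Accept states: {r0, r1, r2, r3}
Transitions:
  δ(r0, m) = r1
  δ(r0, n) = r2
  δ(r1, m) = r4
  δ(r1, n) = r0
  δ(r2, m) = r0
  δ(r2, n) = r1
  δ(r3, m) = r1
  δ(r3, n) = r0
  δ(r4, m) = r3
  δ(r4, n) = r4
ε, m, n, mn, nm, nn, mmm, mnm, mnn, nmm, nmn, nnn, mmmm, mmmn, mmnm, mnmn, mnnm, mnnn, nmmn, nmnm, nmnn, nnmm, nnnm, nnnn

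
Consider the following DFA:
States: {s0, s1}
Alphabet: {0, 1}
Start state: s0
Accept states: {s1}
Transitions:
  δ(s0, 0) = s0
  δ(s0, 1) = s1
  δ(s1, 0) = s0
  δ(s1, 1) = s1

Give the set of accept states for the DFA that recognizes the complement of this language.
Complement accept states = All states \ Original accept states
= {s0, s1} \ {s1}
{s0}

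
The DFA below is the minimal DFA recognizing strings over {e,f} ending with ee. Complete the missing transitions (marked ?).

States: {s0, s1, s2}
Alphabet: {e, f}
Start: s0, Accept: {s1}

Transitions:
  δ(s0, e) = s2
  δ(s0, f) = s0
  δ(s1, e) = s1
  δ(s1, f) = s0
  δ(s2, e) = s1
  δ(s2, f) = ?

From the language and accept set, identify what each state tracks — s0: last symbol not e; s1: two trailing e's; s2: one trailing e.
Each missing δ(q, a) is the state matching the new tracked value after reading a.
δ(s2, f) = s0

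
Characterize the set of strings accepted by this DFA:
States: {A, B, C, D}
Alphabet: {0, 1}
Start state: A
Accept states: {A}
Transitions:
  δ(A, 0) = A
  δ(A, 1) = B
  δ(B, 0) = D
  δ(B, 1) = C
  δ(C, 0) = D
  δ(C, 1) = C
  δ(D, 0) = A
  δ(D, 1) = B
Testing a few strings:
  '01' → reject
  '111' → reject
  '0111' → reject
  '1001' → reject
State roles: A=value ≡ 0 (mod 4); B=value ≡ 1 (mod 4); C=value ≡ 3 (mod 4); D=value ≡ 2 (mod 4)
All binary strings representing a multiple of 4 (read in base 2; leading zeros allowed and ε counts as 0)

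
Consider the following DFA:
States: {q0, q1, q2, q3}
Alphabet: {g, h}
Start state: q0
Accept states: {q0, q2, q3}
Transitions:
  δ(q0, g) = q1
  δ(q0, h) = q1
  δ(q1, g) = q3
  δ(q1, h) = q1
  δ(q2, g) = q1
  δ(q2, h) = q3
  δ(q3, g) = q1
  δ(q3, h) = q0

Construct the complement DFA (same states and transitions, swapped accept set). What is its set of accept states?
Complement accept states = All states \ Original accept states
= {q0, q1, q2, q3} \ {q0, q2, q3}
{q1}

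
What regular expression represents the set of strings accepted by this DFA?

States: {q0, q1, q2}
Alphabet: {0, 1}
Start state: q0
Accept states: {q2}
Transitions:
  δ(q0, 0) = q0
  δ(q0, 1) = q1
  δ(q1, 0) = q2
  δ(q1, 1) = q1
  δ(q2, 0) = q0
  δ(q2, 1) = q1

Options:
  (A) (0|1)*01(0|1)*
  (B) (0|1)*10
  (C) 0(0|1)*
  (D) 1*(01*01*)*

Check each option against the DFA on short strings; one disagreement eliminates an option:
  (A) (0|1)*01(0|1)*: on '01' the DFA goes q0 → q0 → q1 and rejects (q1 ∉ Accept), but the regex matches it → eliminate
  (B) (0|1)*10: agrees with the DFA on every string of length ≤ 6
  (C) 0(0|1)*: on '0' the DFA goes q0 → q0 and rejects (q0 ∉ Accept), but the regex matches it → eliminate
  (D) 1*(01*01*)*: on ε the DFA stays in q0 and rejects (q0 ∉ Accept), but the regex matches it → eliminate
Only (B) is consistent with the DFA.
(B) (0|1)*10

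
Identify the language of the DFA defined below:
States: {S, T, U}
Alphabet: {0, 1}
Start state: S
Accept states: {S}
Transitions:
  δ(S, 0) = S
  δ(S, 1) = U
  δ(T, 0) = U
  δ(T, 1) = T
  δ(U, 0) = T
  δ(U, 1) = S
Testing a few strings:
  '111' → reject
  '101' → reject
  '011' → accept
  '100' → reject
State roles: S=value ≡ 0 (mod 3); T=value ≡ 2 (mod 3); U=value ≡ 1 (mod 3)
All binary strings representing a multiple of 3 (read in base 2; leading zeros allowed and ε counts as 0)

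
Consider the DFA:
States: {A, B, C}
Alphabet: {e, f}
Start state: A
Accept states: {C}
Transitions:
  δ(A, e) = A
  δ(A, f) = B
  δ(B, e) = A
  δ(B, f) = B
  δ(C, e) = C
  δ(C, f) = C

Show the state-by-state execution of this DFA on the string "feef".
read 'f': A → B
  read 'e': B → A
  read 'e': A → A
  read 'f': A → B
A -> B -> A -> A -> B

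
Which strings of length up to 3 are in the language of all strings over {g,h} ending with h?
h, gh, hh, ggh, ghh, hgh, hhh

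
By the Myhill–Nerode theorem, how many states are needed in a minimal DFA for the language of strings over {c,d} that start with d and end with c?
By Myhill–Nerode, count the distinguishable equivalence classes: four classes — empty / starts-d-ends-d / starts-d-ends-c / starts-c (dead).
4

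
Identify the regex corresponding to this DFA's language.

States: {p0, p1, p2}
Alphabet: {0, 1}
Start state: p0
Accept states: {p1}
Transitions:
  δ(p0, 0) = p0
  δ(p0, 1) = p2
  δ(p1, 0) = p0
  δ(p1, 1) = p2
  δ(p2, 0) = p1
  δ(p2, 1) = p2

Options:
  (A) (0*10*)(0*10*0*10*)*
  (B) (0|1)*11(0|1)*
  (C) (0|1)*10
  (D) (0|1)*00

Check each option against the DFA on short strings; one disagreement eliminates an option:
  (A) (0*10*)(0*10*0*10*)*: on '1' the DFA goes p0 → p2 and rejects (p2 ∉ Accept), but the regex matches it → eliminate
  (B) (0|1)*11(0|1)*: on '10' the DFA goes p0 → p2 → p1 and accepts (p1 ∈ Accept), but the regex does not match it → eliminate
  (C) (0|1)*10: agrees with the DFA on every string of length ≤ 6
  (D) (0|1)*00: on '00' the DFA goes p0 → p0 → p0 and rejects (p0 ∉ Accept), but the regex matches it → eliminate
Only (C) is consistent with the DFA.
(C) (0|1)*10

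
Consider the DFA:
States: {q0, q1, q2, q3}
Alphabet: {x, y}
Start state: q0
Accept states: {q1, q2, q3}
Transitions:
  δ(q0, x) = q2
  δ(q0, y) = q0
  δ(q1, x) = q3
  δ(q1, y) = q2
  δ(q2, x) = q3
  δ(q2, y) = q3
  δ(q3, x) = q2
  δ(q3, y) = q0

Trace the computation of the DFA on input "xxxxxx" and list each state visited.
read 'x': q0 → q2
  read 'x': q2 → q3
  read 'x': q3 → q2
  read 'x': q2 → q3
  read 'x': q3 → q2
  read 'x': q2 → q3
q0 -> q2 -> q3 -> q2 -> q3 -> q2 -> q3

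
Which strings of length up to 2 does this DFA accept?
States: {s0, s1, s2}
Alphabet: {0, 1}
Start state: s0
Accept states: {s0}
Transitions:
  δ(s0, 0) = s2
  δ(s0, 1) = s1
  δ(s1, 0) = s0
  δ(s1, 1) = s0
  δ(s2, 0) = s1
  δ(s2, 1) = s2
ε, 10, 11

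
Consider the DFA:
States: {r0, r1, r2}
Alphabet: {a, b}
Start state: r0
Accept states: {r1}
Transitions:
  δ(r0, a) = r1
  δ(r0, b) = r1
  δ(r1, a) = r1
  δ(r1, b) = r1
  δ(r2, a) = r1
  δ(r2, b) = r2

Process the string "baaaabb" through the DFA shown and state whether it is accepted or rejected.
Processing string "baaaabb":
  r0 --b--> r1
  r1 --a--> r1
  r1 --a--> r1
  r1 --a--> r1
  r1 --a--> r1
  r1 --b--> r1
  r1 --b--> r1
Final state: r1
Accept states: {r1}
Yes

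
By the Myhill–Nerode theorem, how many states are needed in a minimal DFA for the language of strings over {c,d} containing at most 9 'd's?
By Myhill–Nerode, count the distinguishable equivalence classes: 11 classes — having seen 0, 1, …, 9, or >9 copies of 'd'; counts 0 through 9 are accepting and >9 is dead.
11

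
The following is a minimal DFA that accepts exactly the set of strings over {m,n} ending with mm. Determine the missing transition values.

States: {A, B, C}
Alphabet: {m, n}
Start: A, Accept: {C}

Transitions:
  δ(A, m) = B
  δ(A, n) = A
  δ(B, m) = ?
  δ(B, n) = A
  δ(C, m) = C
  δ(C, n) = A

From the language and accept set, identify what each state tracks — A: last symbol not m; B: one trailing m; C: two trailing m's.
Each missing δ(q, a) is the state matching the new tracked value after reading a.
δ(B, m) = C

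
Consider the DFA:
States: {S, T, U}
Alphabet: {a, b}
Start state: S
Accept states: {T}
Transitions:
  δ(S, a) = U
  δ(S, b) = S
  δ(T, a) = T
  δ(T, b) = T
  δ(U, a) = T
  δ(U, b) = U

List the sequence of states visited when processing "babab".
read 'b': S → S
  read 'a': S → U
  read 'b': U → U
  read 'a': U → T
  read 'b': T → T
S -> S -> U -> U -> T -> T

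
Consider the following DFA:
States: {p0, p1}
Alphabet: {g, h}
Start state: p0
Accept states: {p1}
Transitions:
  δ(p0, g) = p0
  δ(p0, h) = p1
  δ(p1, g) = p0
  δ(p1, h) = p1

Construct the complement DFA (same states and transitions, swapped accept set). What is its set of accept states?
Complement accept states = All states \ Original accept states
= {p0, p1} \ {p1}
{p0}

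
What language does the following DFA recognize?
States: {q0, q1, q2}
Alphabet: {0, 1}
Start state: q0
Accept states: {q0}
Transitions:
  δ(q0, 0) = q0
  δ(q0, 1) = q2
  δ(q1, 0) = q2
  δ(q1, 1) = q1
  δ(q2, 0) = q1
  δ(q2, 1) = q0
Testing a few strings:
  '0100' → reject
  '001' → reject
  '011' → accept
  '1110' → reject
State roles: q0=value ≡ 0 (mod 3); q1=value ≡ 2 (mod 3); q2=value ≡ 1 (mod 3)
All binary strings representing a multiple of 3 (read in base 2; leading zeros allowed and ε counts as 0)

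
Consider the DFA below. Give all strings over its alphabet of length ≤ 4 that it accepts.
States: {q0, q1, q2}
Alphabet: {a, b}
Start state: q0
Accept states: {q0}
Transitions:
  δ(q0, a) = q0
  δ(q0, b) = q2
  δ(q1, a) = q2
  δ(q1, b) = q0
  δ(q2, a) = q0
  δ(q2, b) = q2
ε, a, aa, ba, aaa, aba, baa, bba, aaaa, aaba, abaa, abba, baaa, baba, bbaa, bbba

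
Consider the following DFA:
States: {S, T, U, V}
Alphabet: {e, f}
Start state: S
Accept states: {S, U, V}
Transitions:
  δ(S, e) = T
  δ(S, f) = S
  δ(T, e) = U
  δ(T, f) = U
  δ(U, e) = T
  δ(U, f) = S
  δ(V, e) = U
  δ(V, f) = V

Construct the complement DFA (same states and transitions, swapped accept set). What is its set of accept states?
Complement accept states = All states \ Original accept states
= {S, T, U, V} \ {S, U, V}
{T}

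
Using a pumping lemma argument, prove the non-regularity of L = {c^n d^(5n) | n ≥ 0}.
Assume L is regular with pumping length p. Idea: pumping the c-block breaks the 1:5 ratio.
Choose s = c^p d^(5p) (length 6p ≥ p). By the pumping lemma, s = xyz with |xy| ≤ p, |y| > 0, so y = c^k with k ≥ 1. Then xy²z = c^(p+k) d^(5p). For this to be in L we would need 5p = 5(p+k), i.e. 5k = 0, contradicting k ≥ 1. So xy²z ∉ L.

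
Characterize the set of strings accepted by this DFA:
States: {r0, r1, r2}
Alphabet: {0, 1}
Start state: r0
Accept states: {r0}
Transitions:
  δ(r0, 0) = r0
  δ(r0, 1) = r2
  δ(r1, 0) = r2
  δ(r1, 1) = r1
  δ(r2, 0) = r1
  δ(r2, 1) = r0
Testing a few strings:
  '1100' → accept
  '1' → reject
  '101' → reject
  '1001' → accept
State roles: r0=value ≡ 0 (mod 3); r1=value ≡ 2 (mod 3); r2=value ≡ 1 (mod 3)
All binary strings representing a multiple of 3 (read in base 2; leading zeros allowed and ε counts as 0)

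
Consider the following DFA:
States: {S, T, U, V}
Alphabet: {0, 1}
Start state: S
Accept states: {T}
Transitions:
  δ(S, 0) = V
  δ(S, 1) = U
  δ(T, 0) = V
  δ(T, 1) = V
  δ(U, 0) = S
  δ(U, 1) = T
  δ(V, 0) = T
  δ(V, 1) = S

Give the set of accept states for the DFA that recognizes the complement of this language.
Complement accept states = All states \ Original accept states
= {S, T, U, V} \ {T}
{S, U, V}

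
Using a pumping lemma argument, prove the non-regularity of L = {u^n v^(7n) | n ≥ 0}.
Assume L is regular with pumping length p. Idea: pumping the u-block breaks the 1:7 ratio.
Choose s = u^p v^(7p) (length 8p ≥ p). By the pumping lemma, s = xyz with |xy| ≤ p, |y| > 0, so y = u^k with k ≥ 1. Then xy²z = u^(p+k) v^(7p). For this to be in L we would need 7p = 7(p+k), i.e. 7k = 0, contradicting k ≥ 1. So xy²z ∉ L.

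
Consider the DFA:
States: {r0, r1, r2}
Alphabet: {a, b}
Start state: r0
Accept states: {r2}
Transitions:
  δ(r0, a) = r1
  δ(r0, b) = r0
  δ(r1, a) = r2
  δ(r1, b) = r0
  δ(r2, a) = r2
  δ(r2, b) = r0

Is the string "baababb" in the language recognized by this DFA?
Processing string "baababb":
  r0 --b--> r0
  r0 --a--> r1
  r1 --a--> r2
  r2 --b--> r0
  r0 --a--> r1
  r1 --b--> r0
  r0 --b--> r0
Final state: r0
Accept states: {r2}
No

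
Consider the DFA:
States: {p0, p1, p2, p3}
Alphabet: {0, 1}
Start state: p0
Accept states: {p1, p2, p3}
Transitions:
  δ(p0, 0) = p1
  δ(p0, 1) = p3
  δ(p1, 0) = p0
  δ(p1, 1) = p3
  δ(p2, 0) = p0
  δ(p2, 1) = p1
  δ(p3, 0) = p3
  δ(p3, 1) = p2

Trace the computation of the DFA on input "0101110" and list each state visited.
read '0': p0 → p1
  read '1': p1 → p3
  read '0': p3 → p3
  read '1': p3 → p2
  read '1': p2 → p1
  read '1': p1 → p3
  read '0': p3 → p3
p0 -> p1 -> p3 -> p3 -> p2 -> p1 -> p3 -> p3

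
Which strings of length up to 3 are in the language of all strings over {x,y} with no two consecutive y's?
ε, x, y, xx, xy, yx, xxx, xxy, xyx, yxx, yxy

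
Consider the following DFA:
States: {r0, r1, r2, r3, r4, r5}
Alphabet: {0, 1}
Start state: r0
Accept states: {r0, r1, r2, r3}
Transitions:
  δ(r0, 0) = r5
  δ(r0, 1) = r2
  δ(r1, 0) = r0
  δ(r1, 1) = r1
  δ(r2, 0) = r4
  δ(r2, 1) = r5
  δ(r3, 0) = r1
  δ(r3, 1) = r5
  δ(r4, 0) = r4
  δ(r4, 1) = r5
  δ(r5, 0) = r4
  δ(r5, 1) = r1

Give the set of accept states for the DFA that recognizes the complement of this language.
Complement accept states = All states \ Original accept states
= {r0, r1, r2, r3, r4, r5} \ {r0, r1, r2, r3}
{r4, r5}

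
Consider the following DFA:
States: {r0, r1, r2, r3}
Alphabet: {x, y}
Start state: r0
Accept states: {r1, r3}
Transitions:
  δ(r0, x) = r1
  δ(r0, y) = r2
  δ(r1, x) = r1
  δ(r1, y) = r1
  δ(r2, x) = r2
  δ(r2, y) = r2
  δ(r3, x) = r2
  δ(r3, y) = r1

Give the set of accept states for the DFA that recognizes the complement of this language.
Complement accept states = All states \ Original accept states
= {r0, r1, r2, r3} \ {r1, r3}
{r0, r2}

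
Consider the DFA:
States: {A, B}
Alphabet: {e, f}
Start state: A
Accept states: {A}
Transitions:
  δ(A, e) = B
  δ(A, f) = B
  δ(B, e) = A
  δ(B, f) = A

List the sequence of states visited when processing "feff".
read 'f': A → B
  read 'e': B → A
  read 'f': A → B
  read 'f': B → A
A -> B -> A -> B -> A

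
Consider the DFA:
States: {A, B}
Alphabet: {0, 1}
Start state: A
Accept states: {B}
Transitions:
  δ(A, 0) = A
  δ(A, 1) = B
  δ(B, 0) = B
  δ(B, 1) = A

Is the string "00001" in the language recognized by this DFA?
Processing string "00001":
  A --0--> A
  A --0--> A
  A --0--> A
  A --0--> A
  A --1--> B
Final state: B
Accept states: {B}
Yes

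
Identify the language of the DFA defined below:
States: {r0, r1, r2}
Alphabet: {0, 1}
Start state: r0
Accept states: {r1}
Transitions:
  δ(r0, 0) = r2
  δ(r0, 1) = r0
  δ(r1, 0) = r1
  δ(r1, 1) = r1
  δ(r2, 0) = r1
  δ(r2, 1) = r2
Testing a few strings:
  '11' → reject
  '0' → reject
  '111' → reject
  '101' → reject
State roles: r0=zero 0's seen; r1=≥ two 0's seen; r2=one 0 seen
All binary strings containing at least two 0's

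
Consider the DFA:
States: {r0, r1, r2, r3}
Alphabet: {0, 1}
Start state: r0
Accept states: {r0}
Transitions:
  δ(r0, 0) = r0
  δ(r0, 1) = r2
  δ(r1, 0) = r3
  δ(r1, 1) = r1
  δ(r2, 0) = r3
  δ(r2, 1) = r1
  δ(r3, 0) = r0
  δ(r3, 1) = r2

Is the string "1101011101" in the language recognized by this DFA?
Processing string "1101011101":
  r0 --1--> r2
  r2 --1--> r1
  r1 --0--> r3
  r3 --1--> r2
  r2 --0--> r3
  r3 --1--> r2
  r2 --1--> r1
  r1 --1--> r1
  r1 --0--> r3
  r3 --1--> r2
Final state: r2
Accept states: {r0}
No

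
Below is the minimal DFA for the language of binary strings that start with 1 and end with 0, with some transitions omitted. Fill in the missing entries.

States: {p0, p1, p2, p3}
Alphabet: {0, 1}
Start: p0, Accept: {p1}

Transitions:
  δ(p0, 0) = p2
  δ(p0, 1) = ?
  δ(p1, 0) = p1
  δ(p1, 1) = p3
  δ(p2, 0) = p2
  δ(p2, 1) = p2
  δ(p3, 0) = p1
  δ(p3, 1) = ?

From the language and accept set, identify what each state tracks — p0: no input read; p1: started with 1, last symbol 0; p2: started with 0 (dead); p3: started with 1, last symbol 1.
Each missing δ(q, a) is the state matching the new tracked value after reading a.
δ(p0, 1) = p3; δ(p3, 1) = p3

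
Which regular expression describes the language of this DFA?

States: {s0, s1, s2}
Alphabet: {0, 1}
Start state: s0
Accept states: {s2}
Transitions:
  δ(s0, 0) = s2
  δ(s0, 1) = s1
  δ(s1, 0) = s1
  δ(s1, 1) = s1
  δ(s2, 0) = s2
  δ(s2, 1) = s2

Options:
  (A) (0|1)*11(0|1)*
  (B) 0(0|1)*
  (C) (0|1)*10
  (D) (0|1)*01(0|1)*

Check each option against the DFA on short strings; one disagreement eliminates an option:
  (A) (0|1)*11(0|1)*: on '0' the DFA goes s0 → s2 and accepts (s2 ∈ Accept), but the regex does not match it → eliminate
  (B) 0(0|1)*: agrees with the DFA on every string of length ≤ 6
  (C) (0|1)*10: on '0' the DFA goes s0 → s2 and accepts (s2 ∈ Accept), but the regex does not match it → eliminate
  (D) (0|1)*01(0|1)*: on '0' the DFA goes s0 → s2 and accepts (s2 ∈ Accept), but the regex does not match it → eliminate
Only (B) is consistent with the DFA.
(B) 0(0|1)*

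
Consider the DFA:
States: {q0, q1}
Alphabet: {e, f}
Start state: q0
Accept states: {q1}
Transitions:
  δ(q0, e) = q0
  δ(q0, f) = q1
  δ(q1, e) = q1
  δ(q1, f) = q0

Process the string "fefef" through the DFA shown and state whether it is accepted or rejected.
Processing string "fefef":
  q0 --f--> q1
  q1 --e--> q1
  q1 --f--> q0
  q0 --e--> q0
  q0 --f--> q1
Final state: q1
Accept states: {q1}
Yes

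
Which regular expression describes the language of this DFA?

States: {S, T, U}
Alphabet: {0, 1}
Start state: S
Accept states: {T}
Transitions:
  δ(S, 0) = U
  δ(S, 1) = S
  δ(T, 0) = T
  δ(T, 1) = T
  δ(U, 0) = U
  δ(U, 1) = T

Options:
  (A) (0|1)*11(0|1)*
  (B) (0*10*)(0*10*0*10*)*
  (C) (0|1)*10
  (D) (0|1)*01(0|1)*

Check each option against the DFA on short strings; one disagreement eliminates an option:
  (A) (0|1)*11(0|1)*: on '01' the DFA goes S → U → T and accepts (T ∈ Accept), but the regex does not match it → eliminate
  (B) (0*10*)(0*10*0*10*)*: on '1' the DFA goes S → S and rejects (S ∉ Accept), but the regex matches it → eliminate
  (C) (0|1)*10: on '01' the DFA goes S → U → T and accepts (T ∈ Accept), but the regex does not match it → eliminate
  (D) (0|1)*01(0|1)*: agrees with the DFA on every string of length ≤ 6
Only (D) is consistent with the DFA.
(D) (0|1)*01(0|1)*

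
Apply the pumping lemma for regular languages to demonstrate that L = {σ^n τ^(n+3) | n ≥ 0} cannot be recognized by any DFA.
Assume L is regular with pumping length p. Idea: pumping the σ-block breaks the fixed offset of 3.
Choose s = σ^p τ^(p+3) ∈ L. By the pumping lemma, s = xyz with |xy| ≤ p, |y| > 0, so y = σ^k with k ≥ 1. Then xy²z = σ^(p+k) τ^(p+3). For this to be in L we would need p+3 = (p+k)+3, i.e. k = 0, contradicting k ≥ 1. So xy²z ∉ L.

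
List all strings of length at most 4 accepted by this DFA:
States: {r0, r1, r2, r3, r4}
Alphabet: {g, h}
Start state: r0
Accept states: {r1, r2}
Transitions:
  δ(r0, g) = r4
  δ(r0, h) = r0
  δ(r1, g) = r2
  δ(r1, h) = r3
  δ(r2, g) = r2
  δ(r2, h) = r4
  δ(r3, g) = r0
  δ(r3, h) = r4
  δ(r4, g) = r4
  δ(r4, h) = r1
gh, ggh, ghg, hgh, gggh, gghg, ghgg, hggh, hghg, hhgh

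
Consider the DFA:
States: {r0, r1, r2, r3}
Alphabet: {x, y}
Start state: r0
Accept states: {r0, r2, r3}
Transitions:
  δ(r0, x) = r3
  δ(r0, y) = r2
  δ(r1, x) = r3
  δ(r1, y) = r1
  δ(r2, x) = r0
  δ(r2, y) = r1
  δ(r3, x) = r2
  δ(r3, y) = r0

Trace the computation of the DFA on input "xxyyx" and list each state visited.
read 'x': r0 → r3
  read 'x': r3 → r2
  read 'y': r2 → r1
  read 'y': r1 → r1
  read 'x': r1 → r3
r0 -> r3 -> r2 -> r1 -> r1 -> r3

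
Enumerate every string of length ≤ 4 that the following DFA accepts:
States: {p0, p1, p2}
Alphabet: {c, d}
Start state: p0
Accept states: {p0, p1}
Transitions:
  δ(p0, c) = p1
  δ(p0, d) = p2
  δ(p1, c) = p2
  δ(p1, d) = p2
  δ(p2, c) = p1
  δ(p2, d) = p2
ε, c, dc, ccc, cdc, ddc, ccdc, cddc, dccc, dcdc, dddc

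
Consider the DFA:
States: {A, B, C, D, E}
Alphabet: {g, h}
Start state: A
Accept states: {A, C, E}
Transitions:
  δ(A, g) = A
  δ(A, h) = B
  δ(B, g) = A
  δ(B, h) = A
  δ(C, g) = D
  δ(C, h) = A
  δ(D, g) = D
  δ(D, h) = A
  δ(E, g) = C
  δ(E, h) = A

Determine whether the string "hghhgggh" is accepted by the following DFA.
Processing string "hghhgggh":
  A --h--> B
  B --g--> A
  A --h--> B
  B --h--> A
  A --g--> A
  A --g--> A
  A --g--> A
  A --h--> B
Final state: B
Accept states: {A, C, E}
No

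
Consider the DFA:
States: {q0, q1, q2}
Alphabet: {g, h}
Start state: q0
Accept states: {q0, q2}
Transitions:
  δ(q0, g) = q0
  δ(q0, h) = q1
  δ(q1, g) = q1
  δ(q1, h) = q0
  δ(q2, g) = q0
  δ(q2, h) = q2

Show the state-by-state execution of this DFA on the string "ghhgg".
read 'g': q0 → q0
  read 'h': q0 → q1
  read 'h': q1 → q0
  read 'g': q0 → q0
  read 'g': q0 → q0
q0 -> q0 -> q1 -> q0 -> q0 -> q0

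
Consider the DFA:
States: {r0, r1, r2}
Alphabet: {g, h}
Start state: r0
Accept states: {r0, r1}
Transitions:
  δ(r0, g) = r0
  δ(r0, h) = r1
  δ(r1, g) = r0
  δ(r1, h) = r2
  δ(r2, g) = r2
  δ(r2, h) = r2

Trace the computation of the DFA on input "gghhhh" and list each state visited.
read 'g': r0 → r0
  read 'g': r0 → r0
  read 'h': r0 → r1
  read 'h': r1 → r2
  read 'h': r2 → r2
  read 'h': r2 → r2
r0 -> r0 -> r0 -> r1 -> r2 -> r2 -> r2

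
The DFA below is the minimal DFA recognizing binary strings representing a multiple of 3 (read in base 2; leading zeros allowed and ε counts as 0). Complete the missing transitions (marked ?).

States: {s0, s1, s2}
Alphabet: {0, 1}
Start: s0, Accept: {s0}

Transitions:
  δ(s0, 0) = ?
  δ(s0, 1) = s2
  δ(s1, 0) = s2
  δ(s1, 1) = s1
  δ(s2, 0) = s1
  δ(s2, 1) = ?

From the language and accept set, identify what each state tracks — s0: value ≡ 0 (mod 3); s1: value ≡ 2 (mod 3); s2: value ≡ 1 (mod 3).
Each missing δ(q, a) is the state matching the new tracked value after reading a.
δ(s0, 0) = s0; δ(s2, 1) = s0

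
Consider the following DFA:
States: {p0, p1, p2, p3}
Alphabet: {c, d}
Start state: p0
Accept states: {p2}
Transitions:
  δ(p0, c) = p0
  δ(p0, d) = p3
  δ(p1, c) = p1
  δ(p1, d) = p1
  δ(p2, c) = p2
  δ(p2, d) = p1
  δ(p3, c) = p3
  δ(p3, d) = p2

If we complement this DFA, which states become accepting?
Complement accept states = All states \ Original accept states
= {p0, p1, p2, p3} \ {p2}
{p0, p1, p3}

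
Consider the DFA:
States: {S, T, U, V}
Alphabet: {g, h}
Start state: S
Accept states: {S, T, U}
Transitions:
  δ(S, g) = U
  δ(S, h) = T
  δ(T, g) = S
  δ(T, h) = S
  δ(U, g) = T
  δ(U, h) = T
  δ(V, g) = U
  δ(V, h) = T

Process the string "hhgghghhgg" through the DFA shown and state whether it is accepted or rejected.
Processing string "hhgghghhgg":
  S --h--> T
  T --h--> S
  S --g--> U
  U --g--> T
  T --h--> S
  S --g--> U
  U --h--> T
  T --h--> S
  S --g--> U
  U --g--> T
Final state: T
Accept states: {S, T, U}
Yes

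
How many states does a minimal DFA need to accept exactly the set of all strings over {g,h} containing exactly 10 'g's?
By Myhill–Nerode, count the distinguishable equivalence classes: 12 classes — having seen 0, 1, …, 10, or >10 copies of 'g'; the count-10 class is the only accepting one and >10 is dead.
12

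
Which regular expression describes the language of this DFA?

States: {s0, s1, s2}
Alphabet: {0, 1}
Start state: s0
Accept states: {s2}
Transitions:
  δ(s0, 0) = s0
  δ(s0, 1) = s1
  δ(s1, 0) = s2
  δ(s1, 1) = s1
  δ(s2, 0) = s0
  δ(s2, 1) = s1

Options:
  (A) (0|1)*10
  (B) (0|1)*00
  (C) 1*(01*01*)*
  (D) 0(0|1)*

Check each option against the DFA on short strings; one disagreement eliminates an option:
  (A) (0|1)*10: agrees with the DFA on every string of length ≤ 6
  (B) (0|1)*00: on '00' the DFA goes s0 → s0 → s0 and rejects (s0 ∉ Accept), but the regex matches it → eliminate
  (C) 1*(01*01*)*: on ε the DFA stays in s0 and rejects (s0 ∉ Accept), but the regex matches it → eliminate
  (D) 0(0|1)*: on '0' the DFA goes s0 → s0 and rejects (s0 ∉ Accept), but the regex matches it → eliminate
Only (A) is consistent with the DFA.
(A) (0|1)*10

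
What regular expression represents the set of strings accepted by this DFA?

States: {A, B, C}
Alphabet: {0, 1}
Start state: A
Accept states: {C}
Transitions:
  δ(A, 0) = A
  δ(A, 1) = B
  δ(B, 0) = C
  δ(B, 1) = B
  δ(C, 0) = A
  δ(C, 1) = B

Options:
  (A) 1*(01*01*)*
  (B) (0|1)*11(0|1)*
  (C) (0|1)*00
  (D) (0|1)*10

Check each option against the DFA on short strings; one disagreement eliminates an option:
  (A) 1*(01*01*)*: on ε the DFA stays in A and rejects (A ∉ Accept), but the regex matches it → eliminate
  (B) (0|1)*11(0|1)*: on '10' the DFA goes A → B → C and accepts (C ∈ Accept), but the regex does not match it → eliminate
  (C) (0|1)*00: on '00' the DFA goes A → A → A and rejects (A ∉ Accept), but the regex matches it → eliminate
  (D) (0|1)*10: agrees with the DFA on every string of length ≤ 6
Only (D) is consistent with the DFA.
(D) (0|1)*10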